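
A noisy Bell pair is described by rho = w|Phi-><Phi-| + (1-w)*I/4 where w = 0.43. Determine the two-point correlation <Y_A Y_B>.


|Phi-> = (|00> - |11>)/sqrt(2)
For the pure Bell state, <Y_A Y_B> = +1 (Bell-state Pauli correlator).
The maximally-mixed part I/4 has tr(I/4 * P tensor P) = 0 for any traceless Pauli P.
So <Y_A Y_B>_rho = w * (+1) + (1 - w) * 0
= 0.43 * (+1)
= 0.4300

0.4300


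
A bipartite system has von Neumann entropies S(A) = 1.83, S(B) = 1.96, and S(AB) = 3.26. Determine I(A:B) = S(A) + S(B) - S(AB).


I(A:B) = S(A) + S(B) - S(AB)
= 1.83 + 1.96 - 3.26
= 0.5300

0.5300


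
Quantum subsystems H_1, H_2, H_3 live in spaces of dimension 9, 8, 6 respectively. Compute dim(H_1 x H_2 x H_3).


dim(H_1 x H_2 x H_3) = 9 * 8 * 6
= 72 * 6
= 432

432


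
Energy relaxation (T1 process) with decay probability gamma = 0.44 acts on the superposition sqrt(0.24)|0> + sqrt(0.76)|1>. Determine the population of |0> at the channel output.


For amplitude damping with parameter gamma on state sqrt(a)|0> + sqrt(b)|1>:
alpha^2 = 0.24, beta^2 = 0.76
P(|0>) = alpha^2 + gamma * beta^2
= 0.24 + 0.44 * 0.76
= 0.24 + 0.3344
= 0.5744

0.5744


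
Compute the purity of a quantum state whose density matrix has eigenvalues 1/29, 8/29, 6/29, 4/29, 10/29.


tr(rho^2) = sum of eigenvalues squared
= (1/29)^2 + (8/29)^2 + (6/29)^2 + (4/29)^2 + (10/29)^2
= (1 + 64 + 36 + 16 + 100) / 841
= 217/841
= 0.2580

0.2580


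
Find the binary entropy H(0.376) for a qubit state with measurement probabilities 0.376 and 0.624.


S = -p*log2(p) - (1-p)*log2(1-p)
p = 0.3760, 1-p = 0.6240
= -0.3760 * log2(0.3760) - 0.6240 * log2(0.6240)
= -(-0.5306) - (-0.4246)
= 0.9552

0.9552


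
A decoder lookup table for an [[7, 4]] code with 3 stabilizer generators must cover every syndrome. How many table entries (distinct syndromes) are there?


Each stabilizer generator gives a binary (+1 or -1) measurement outcome.
With 3 independent generators:
Total syndromes = 2^3
= 8

8


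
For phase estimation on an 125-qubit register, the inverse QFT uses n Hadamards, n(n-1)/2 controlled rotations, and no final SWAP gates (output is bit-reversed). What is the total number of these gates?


Hadamard gates: 125
Controlled rotations: n*(n-1)/2 = 125*124/2 = 7750
SWAP gates: 0 (omitted)
Total = 125 + 7750
= 7875

7875


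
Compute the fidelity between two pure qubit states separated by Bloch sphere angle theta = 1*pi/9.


For states separated by angle theta on Bloch sphere:
F = cos^2(theta/2)
theta = 1*pi/9 = 0.3491
theta/2 = 0.1745
cos(theta/2) = 0.9848
F = 0.9698

0.9698


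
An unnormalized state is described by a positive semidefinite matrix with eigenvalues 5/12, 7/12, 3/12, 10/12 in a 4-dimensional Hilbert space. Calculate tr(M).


tr(M) = sum of eigenvalues
= 5/12 + 7/12 + 3/12 + 10/12
= 25/12
= 2.0833

2.0833


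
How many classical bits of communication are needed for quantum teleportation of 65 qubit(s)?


Quantum teleportation requires 2 classical bits per qubit teleported.
65 qubit(s) -> 2 * 65 = 130 classical bits

130


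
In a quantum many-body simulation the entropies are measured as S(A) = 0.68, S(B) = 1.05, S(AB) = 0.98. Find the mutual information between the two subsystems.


I(A:B) = S(A) + S(B) - S(AB)
= 0.68 + 1.05 - 0.98
= 0.7500

0.7500


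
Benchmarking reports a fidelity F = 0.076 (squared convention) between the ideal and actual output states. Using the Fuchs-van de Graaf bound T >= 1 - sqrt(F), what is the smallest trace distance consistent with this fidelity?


Fuchs-van de Graaf (squared-fidelity convention): 1 - sqrt(F) <= T <= sqrt(1 - F).
Lower bound: T >= 1 - sqrt(F)
sqrt(F) = sqrt(0.076) = 0.2757
T >= 1 - 0.2757
T >= 0.7243

0.7243


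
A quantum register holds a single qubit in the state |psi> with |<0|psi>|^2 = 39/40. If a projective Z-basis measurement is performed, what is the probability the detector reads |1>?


|alpha|^2 = 39/40 = 0.9750
|beta|^2 = 1 - 39/40 = 1/40 = 0.0250
P(|1>) = |beta|^2 = 0.0250

0.0250


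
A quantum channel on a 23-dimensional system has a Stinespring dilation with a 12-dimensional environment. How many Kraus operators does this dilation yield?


Tracing out the environment in an orthonormal basis {|i>_E} gives Kraus operators K_i = <i|_E U |0>_E.
Number of Kraus operators = dim(H_env) = d_env
= 12

12


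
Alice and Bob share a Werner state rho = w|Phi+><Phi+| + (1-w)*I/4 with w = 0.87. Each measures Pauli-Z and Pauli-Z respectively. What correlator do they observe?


|Phi+> = (|00> + |11>)/sqrt(2)
For the pure Bell state, <Z_A Z_B> = +1 (Bell-state Pauli correlator).
The maximally-mixed part I/4 has tr(I/4 * P tensor P) = 0 for any traceless Pauli P.
So <Z_A Z_B>_rho = w * (+1) + (1 - w) * 0
= 0.87 * (+1)
= 0.8700

0.8700


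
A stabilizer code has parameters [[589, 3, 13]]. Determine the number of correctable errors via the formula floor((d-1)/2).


Code parameters: [[589, 3, 13]], distance d = 13.
Number of correctable errors = floor((d-1)/2)
= floor((13 - 1)/2)
= floor(12/2)
= 6

6


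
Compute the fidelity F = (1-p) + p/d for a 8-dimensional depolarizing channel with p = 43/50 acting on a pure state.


F = (1-p) + p/d
= (1 - 0.8600) + 0.8600/8
= 0.1400 + 0.1075
= 0.2475

0.2475


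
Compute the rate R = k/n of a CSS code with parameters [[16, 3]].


Code rate R = k/n
= 3/16
= 0.1875

0.1875


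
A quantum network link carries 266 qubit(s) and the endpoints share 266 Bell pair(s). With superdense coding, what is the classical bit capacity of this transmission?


Superdense coding allows 2 classical bits per shared entangled pair.
266 pair(s) -> 2 * 266 = 532 classical bits

532


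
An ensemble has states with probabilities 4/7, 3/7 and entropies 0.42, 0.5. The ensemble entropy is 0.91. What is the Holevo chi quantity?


chi = S(rho) - sum_i p_i * S(rho_i)
Weighted entropy = 4/7 * 0.42 + 3/7 * 0.5
= 0.4543
chi = 0.91 - 0.4543
= 0.4557

0.4557


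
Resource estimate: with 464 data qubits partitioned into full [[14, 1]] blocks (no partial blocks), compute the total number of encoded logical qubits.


Each code block uses 14 physical qubits for 1 logical qubit(s).
Number of complete blocks = floor(464 / 14) = 33
Logical qubits = 33 * 1
= 33

33


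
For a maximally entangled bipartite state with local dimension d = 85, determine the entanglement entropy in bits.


For a maximally entangled state in d x d:
S = log2(d) = log2(85)
= 6.4094

6.4094


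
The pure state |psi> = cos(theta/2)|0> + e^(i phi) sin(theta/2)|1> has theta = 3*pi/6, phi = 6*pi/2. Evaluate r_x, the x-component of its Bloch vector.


theta = 1.5708, phi = 9.4248
r_x = sin(theta)*cos(phi) = 1.0000 * -1.0000
r_x = -1.0000

-1.0000


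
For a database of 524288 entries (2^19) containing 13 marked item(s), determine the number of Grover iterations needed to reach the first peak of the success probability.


After j Grover iterations the success probability is P(j) = sin^2((2j+1)*theta), where sin(theta) = sqrt(k/N).
N = 2^19 = 524288, k = 13
sin(theta) = sqrt(k/N) = 0.004979511244
theta = arcsin(sqrt(k/N)) = 0.004979531822 rad
P(j) reaches its first maximum when (2j+1)*theta is as close as possible to pi/2, i.e. j = round(pi/(4*theta) - 1/2).
pi/(4*theta) - 1/2 = 157.2253
(For comparison, the common estimate pi/4 * sqrt(N/k) = 157.7260; the exact maximiser is used here.)
Optimal iterations = 157

157


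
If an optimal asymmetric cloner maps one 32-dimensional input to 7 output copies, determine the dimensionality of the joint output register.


Output space = H^(tensor 7) where dim(H) = 32
dim = 32^7
= 1024 (after 2 factors)
= 32768 (after 3 factors)
= 1048576 (after 4 factors)
= 33554432 (after 5 factors)
= 1073741824 (after 6 factors)
= 34359738368 (after 7 factors)
= 34359738368

34359738368


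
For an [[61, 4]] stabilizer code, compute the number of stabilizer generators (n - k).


For an [[n,k]] stabilizer code:
Number of stabilizer generators = n - k
= 61 - 4
= 57

57


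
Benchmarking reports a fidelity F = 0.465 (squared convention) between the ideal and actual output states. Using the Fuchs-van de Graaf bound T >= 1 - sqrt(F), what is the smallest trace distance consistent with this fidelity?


Fuchs-van de Graaf (squared-fidelity convention): 1 - sqrt(F) <= T <= sqrt(1 - F).
Lower bound: T >= 1 - sqrt(F)
sqrt(F) = sqrt(0.465) = 0.6819
T >= 1 - 0.6819
T >= 0.3181

0.3181


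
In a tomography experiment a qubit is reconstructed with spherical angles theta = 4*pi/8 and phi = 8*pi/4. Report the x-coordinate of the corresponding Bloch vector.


theta = 1.5708, phi = 6.2832
r_x = sin(theta)*cos(phi) = 1.0000 * 1.0000
r_x = 1.0000

1.0000


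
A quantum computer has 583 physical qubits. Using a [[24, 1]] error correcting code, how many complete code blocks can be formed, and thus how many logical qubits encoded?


Each code block uses 24 physical qubits for 1 logical qubit(s).
Number of complete blocks = floor(583 / 24) = 24
Logical qubits = 24 * 1
= 24

24


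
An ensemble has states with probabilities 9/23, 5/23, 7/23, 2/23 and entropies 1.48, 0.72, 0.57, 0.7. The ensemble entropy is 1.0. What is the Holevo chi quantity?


chi = S(rho) - sum_i p_i * S(rho_i)
Weighted entropy = 9/23 * 1.48 + 5/23 * 0.72 + 7/23 * 0.57 + 2/23 * 0.7
= 0.9700
chi = 1.0 - 0.9700
= 0.0300

0.0300


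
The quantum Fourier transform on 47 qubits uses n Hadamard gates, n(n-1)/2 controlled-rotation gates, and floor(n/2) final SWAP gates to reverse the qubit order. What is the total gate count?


Hadamard gates: 47
Controlled rotations: n*(n-1)/2 = 47*46/2 = 1081
SWAP gates: floor(n/2) = floor(47/2) = 23
Total = 47 + 1081 + 23
= 1151

1151


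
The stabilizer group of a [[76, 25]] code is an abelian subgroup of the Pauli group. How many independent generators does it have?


For an [[n,k]] stabilizer code:
Number of stabilizer generators = n - k
= 76 - 25
= 51

51


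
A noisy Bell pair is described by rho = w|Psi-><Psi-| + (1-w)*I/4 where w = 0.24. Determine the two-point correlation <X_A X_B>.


|Psi-> = (|01> - |10>)/sqrt(2)
For the pure Bell state, <X_A X_B> = -1 (Bell-state Pauli correlator).
The maximally-mixed part I/4 has tr(I/4 * P tensor P) = 0 for any traceless Pauli P.
So <X_A X_B>_rho = w * (-1) + (1 - w) * 0
= 0.24 * (-1)
= -0.2400

-0.2400


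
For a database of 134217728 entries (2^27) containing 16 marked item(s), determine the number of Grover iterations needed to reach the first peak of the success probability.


After j Grover iterations the success probability is P(j) = sin^2((2j+1)*theta), where sin(theta) = sqrt(k/N).
N = 2^27 = 134217728, k = 16
sin(theta) = sqrt(k/N) = 0.000345266983
theta = arcsin(sqrt(k/N)) = 0.0003452669899 rad
P(j) reaches its first maximum when (2j+1)*theta is as close as possible to pi/2, i.e. j = round(pi/(4*theta) - 1/2).
pi/(4*theta) - 1/2 = 2274.2560
(For comparison, the common estimate pi/4 * sqrt(N/k) = 2274.7561; the exact maximiser is used here.)
Optimal iterations = 2274

2274


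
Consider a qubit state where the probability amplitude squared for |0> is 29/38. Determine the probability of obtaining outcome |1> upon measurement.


|alpha|^2 = 29/38 = 0.7632
|beta|^2 = 1 - 29/38 = 9/38 = 0.2368
P(|1>) = |beta|^2 = 0.2368

0.2368


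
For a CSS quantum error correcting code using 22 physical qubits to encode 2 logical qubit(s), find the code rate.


Code rate R = k/n
= 2/22
= 0.0909

0.0909


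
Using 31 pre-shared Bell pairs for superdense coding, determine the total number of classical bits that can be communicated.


Superdense coding allows 2 classical bits per shared entangled pair.
31 pair(s) -> 2 * 31 = 62 classical bits

62


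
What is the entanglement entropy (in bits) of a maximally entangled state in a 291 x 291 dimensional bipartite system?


For a maximally entangled state in d x d:
S = log2(d) = log2(291)
= 8.1849

8.1849


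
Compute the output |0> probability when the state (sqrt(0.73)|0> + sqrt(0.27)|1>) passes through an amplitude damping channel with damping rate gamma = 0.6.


For amplitude damping with parameter gamma on state sqrt(a)|0> + sqrt(b)|1>:
alpha^2 = 0.73, beta^2 = 0.27
P(|0>) = alpha^2 + gamma * beta^2
= 0.73 + 0.6 * 0.27
= 0.73 + 0.1620
= 0.8920

0.8920


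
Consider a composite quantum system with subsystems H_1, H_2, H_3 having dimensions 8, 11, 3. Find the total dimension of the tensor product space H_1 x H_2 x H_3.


dim(H_1 x H_2 x H_3) = 8 * 11 * 3
= 88 * 3
= 264

264


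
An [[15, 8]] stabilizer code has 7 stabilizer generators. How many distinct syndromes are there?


Each stabilizer generator gives a binary (+1 or -1) measurement outcome.
With 7 independent generators:
Total syndromes = 2^7
= 128

128


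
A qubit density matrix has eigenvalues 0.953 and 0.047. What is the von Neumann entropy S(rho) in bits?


S = -p*log2(p) - (1-p)*log2(1-p)
p = 0.9530, 1-p = 0.0470
= -0.9530 * log2(0.9530) - 0.0470 * log2(0.0470)
= -(-0.0662) - (-0.2073)
= 0.2735

0.2735


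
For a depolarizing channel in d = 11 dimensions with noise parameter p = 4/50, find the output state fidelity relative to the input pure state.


F = (1-p) + p/d
= (1 - 0.0800) + 0.0800/11
= 0.9200 + 0.0073
= 0.9273

0.9273


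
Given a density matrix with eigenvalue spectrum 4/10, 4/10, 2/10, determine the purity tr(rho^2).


tr(rho^2) = sum of eigenvalues squared
= (4/10)^2 + (4/10)^2 + (2/10)^2
= (16 + 16 + 4) / 100
= 36/100
= 0.3600

0.3600


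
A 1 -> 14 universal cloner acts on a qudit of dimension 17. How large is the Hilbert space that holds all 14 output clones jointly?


Output space = H^(tensor 14) where dim(H) = 17
dim = 17^14
= 289 (after 2 factors)
= 4913 (after 3 factors)
= 83521 (after 4 factors)
= 1419857 (after 5 factors)
= 24137569 (after 6 factors)
= 410338673 (after 7 factors)
= 6975757441 (after 8 factors)
= 118587876497 (after 9 factors)
= 2015993900449 (after 10 factors)
= 34271896307633 (after 11 factors)
= 582622237229761 (after 12 factors)
= 9904578032905937 (after 13 factors)
= 168377826559400929 (after 14 factors)
= 168377826559400929

168377826559400929


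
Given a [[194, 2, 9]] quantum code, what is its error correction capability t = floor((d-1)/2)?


Code parameters: [[194, 2, 9]], distance d = 9.
Number of correctable errors = floor((d-1)/2)
= floor((9 - 1)/2)
= floor(8/2)
= 4

4


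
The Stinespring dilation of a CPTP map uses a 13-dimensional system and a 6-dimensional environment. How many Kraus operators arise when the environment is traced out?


Tracing out the environment in an orthonormal basis {|i>_E} gives Kraus operators K_i = <i|_E U |0>_E.
Number of Kraus operators = dim(H_env) = d_env
= 6

6


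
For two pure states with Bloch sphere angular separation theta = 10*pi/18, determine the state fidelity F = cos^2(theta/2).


For states separated by angle theta on Bloch sphere:
F = cos^2(theta/2)
theta = 10*pi/18 = 1.7453
theta/2 = 0.8727
cos(theta/2) = 0.6428
F = 0.4132

0.4132


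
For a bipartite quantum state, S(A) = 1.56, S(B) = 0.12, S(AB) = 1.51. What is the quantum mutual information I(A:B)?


I(A:B) = S(A) + S(B) - S(AB)
= 1.56 + 0.12 - 1.51
= 0.1700

0.1700


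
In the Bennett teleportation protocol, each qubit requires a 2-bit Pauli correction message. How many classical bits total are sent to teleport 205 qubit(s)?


Quantum teleportation requires 2 classical bits per qubit teleported.
205 qubit(s) -> 2 * 205 = 410 classical bits

410


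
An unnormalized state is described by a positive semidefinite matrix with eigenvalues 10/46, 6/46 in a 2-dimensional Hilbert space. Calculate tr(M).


tr(M) = sum of eigenvalues
= 10/46 + 6/46
= 16/46
= 0.3478

0.3478


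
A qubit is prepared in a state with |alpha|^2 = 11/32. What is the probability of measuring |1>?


|alpha|^2 = 11/32 = 0.3438
|beta|^2 = 1 - 11/32 = 21/32 = 0.6562
P(|1>) = |beta|^2 = 0.6562

0.6562


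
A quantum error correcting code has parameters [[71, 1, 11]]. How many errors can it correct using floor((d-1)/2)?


Code parameters: [[71, 1, 11]], distance d = 11.
Number of correctable errors = floor((d-1)/2)
= floor((11 - 1)/2)
= floor(10/2)
= 5

5


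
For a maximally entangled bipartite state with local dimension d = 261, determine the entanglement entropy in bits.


For a maximally entangled state in d x d:
S = log2(d) = log2(261)
= 8.0279

8.0279


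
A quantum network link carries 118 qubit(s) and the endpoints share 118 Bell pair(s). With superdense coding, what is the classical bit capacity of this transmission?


Superdense coding allows 2 classical bits per shared entangled pair.
118 pair(s) -> 2 * 118 = 236 classical bits

236


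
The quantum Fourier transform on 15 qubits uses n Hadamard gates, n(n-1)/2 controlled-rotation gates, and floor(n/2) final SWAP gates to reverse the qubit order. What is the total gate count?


Hadamard gates: 15
Controlled rotations: n*(n-1)/2 = 15*14/2 = 105
SWAP gates: floor(n/2) = floor(15/2) = 7
Total = 15 + 105 + 7
= 127

127


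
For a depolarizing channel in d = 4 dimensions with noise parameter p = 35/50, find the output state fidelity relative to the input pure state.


F = (1-p) + p/d
= (1 - 0.7000) + 0.7000/4
= 0.3000 + 0.1750
= 0.4750

0.4750


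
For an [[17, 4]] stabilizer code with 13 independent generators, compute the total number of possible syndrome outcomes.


Each stabilizer generator gives a binary (+1 or -1) measurement outcome.
With 13 independent generators:
Total syndromes = 2^13
= 8192

8192


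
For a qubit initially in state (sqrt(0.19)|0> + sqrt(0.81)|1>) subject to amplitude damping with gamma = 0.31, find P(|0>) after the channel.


For amplitude damping with parameter gamma on state sqrt(a)|0> + sqrt(b)|1>:
alpha^2 = 0.19, beta^2 = 0.81
P(|0>) = alpha^2 + gamma * beta^2
= 0.19 + 0.31 * 0.81
= 0.19 + 0.2511
= 0.4411

0.4411


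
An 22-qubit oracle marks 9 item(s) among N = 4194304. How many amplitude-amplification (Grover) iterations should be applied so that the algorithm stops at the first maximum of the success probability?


After j Grover iterations the success probability is P(j) = sin^2((2j+1)*theta), where sin(theta) = sqrt(k/N).
N = 2^22 = 4194304, k = 9
sin(theta) = sqrt(k/N) = 0.00146484375
theta = arcsin(sqrt(k/N)) = 0.001464844274 rad
P(j) reaches its first maximum when (2j+1)*theta is as close as possible to pi/2, i.e. j = round(pi/(4*theta) - 1/2).
pi/(4*theta) - 1/2 = 535.6650
(For comparison, the common estimate pi/4 * sqrt(N/k) = 536.1651; the exact maximiser is used here.)
Optimal iterations = 536

536


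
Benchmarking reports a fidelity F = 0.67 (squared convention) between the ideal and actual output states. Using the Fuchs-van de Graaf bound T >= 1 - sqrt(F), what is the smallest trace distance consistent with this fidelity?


Fuchs-van de Graaf (squared-fidelity convention): 1 - sqrt(F) <= T <= sqrt(1 - F).
Lower bound: T >= 1 - sqrt(F)
sqrt(F) = sqrt(0.67) = 0.8185
T >= 1 - 0.8185
T >= 0.1815

0.1815


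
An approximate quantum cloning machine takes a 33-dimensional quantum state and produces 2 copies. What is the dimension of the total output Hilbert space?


Output space = H^(tensor 2) where dim(H) = 33
dim = 33^2
= 1089

1089


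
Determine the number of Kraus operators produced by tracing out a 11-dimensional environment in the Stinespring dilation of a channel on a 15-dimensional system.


Tracing out the environment in an orthonormal basis {|i>_E} gives Kraus operators K_i = <i|_E U |0>_E.
Number of Kraus operators = dim(H_env) = d_env
= 11

11


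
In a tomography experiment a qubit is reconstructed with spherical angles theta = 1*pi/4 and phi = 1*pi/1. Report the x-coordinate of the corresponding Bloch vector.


theta = 0.7854, phi = 3.1416
r_x = sin(theta)*cos(phi) = 0.7071 * -1.0000
r_x = -0.7071

-0.7071


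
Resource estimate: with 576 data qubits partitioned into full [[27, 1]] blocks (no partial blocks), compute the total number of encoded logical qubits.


Each code block uses 27 physical qubits for 1 logical qubit(s).
Number of complete blocks = floor(576 / 27) = 21
Logical qubits = 21 * 1
= 21

21


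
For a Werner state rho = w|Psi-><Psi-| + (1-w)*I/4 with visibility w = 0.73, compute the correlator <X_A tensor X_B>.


|Psi-> = (|01> - |10>)/sqrt(2)
For the pure Bell state, <X_A X_B> = -1 (Bell-state Pauli correlator).
The maximally-mixed part I/4 has tr(I/4 * P tensor P) = 0 for any traceless Pauli P.
So <X_A X_B>_rho = w * (-1) + (1 - w) * 0
= 0.73 * (-1)
= -0.7300

-0.7300


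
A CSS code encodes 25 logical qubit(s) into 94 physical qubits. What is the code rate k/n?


Code rate R = k/n
= 25/94
= 0.2660

0.2660


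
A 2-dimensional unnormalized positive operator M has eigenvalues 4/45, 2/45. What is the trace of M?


tr(M) = sum of eigenvalues
= 4/45 + 2/45
= 6/45
= 0.1333

0.1333


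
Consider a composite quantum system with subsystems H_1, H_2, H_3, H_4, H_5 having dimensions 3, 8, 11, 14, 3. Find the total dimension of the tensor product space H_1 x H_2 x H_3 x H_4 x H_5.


dim(H_1 x H_2 x H_3 x H_4 x H_5) = 3 * 8 * 11 * 14 * 3
= 24 * 11 * 14 * 3
= 264 * 14 * 3
= 3696 * 3
= 11088

11088


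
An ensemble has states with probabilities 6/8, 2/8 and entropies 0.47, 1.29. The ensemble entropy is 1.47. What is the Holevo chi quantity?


chi = S(rho) - sum_i p_i * S(rho_i)
Weighted entropy = 6/8 * 0.47 + 2/8 * 1.29
= 0.6750
chi = 1.47 - 0.6750
= 0.7950

0.7950


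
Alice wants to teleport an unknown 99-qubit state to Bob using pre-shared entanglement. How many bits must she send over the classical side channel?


Quantum teleportation requires 2 classical bits per qubit teleported.
99 qubit(s) -> 2 * 99 = 198 classical bits

198


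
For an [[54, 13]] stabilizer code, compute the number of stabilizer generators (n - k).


For an [[n,k]] stabilizer code:
Number of stabilizer generators = n - k
= 54 - 13
= 41

41


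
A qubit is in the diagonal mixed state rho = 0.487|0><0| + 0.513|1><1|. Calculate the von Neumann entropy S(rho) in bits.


S = -p*log2(p) - (1-p)*log2(1-p)
p = 0.4870, 1-p = 0.5130
= -0.4870 * log2(0.4870) - 0.5130 * log2(0.5130)
= -(-0.5055) - (-0.4940)
= 0.9995

0.9995


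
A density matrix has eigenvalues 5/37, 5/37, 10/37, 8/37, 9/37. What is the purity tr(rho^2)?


tr(rho^2) = sum of eigenvalues squared
= (5/37)^2 + (5/37)^2 + (10/37)^2 + (8/37)^2 + (9/37)^2
= (25 + 25 + 100 + 64 + 81) / 1369
= 295/1369
= 0.2155

0.2155


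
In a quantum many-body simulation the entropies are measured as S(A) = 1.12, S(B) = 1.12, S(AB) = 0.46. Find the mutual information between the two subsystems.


I(A:B) = S(A) + S(B) - S(AB)
= 1.12 + 1.12 - 0.46
= 1.7800

1.7800


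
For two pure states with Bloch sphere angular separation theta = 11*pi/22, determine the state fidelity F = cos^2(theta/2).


For states separated by angle theta on Bloch sphere:
F = cos^2(theta/2)
theta = 11*pi/22 = 1.5708
theta/2 = 0.7854
cos(theta/2) = 0.7071
F = 0.5000

0.5000


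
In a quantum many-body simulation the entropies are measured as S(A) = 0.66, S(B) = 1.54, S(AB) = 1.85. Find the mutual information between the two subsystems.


I(A:B) = S(A) + S(B) - S(AB)
= 0.66 + 1.54 - 1.85
= 0.3500

0.3500


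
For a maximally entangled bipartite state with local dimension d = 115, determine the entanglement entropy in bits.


For a maximally entangled state in d x d:
S = log2(d) = log2(115)
= 6.8455

6.8455


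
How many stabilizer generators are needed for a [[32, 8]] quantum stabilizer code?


For an [[n,k]] stabilizer code:
Number of stabilizer generators = n - k
= 32 - 8
= 24

24


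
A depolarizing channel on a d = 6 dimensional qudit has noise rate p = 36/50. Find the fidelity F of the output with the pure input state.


F = (1-p) + p/d
= (1 - 0.7200) + 0.7200/6
= 0.2800 + 0.1200
= 0.4000

0.4000


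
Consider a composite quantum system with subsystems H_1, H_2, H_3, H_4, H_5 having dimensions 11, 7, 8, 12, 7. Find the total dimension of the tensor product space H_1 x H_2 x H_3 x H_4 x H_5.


dim(H_1 x H_2 x H_3 x H_4 x H_5) = 11 * 7 * 8 * 12 * 7
= 77 * 8 * 12 * 7
= 616 * 12 * 7
= 7392 * 7
= 51744

51744


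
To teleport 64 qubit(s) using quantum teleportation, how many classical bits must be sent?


Quantum teleportation requires 2 classical bits per qubit teleported.
64 qubit(s) -> 2 * 64 = 128 classical bits

128


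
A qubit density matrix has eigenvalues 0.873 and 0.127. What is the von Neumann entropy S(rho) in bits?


S = -p*log2(p) - (1-p)*log2(1-p)
p = 0.8730, 1-p = 0.1270
= -0.8730 * log2(0.8730) - 0.1270 * log2(0.1270)
= -(-0.1711) - (-0.3781)
= 0.5492

0.5492


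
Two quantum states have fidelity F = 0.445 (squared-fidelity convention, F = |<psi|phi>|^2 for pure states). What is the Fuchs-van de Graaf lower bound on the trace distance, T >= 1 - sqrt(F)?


Fuchs-van de Graaf (squared-fidelity convention): 1 - sqrt(F) <= T <= sqrt(1 - F).
Lower bound: T >= 1 - sqrt(F)
sqrt(F) = sqrt(0.445) = 0.6671
T >= 1 - 0.6671
T >= 0.3329

0.3329


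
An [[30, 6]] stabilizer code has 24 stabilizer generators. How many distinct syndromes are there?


Each stabilizer generator gives a binary (+1 or -1) measurement outcome.
With 24 independent generators:
Total syndromes = 2^24
= 16777216

16777216


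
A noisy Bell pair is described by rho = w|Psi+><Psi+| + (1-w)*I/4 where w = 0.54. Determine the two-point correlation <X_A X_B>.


|Psi+> = (|01> + |10>)/sqrt(2)
For the pure Bell state, <X_A X_B> = +1 (Bell-state Pauli correlator).
The maximally-mixed part I/4 has tr(I/4 * P tensor P) = 0 for any traceless Pauli P.
So <X_A X_B>_rho = w * (+1) + (1 - w) * 0
= 0.54 * (+1)
= 0.5400

0.5400


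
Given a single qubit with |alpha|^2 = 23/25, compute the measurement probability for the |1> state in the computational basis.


|alpha|^2 = 23/25 = 0.9200
|beta|^2 = 1 - 23/25 = 2/25 = 0.0800
P(|1>) = |beta|^2 = 0.0800

0.0800


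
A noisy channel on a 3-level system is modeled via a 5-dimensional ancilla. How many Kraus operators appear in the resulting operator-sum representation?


Tracing out the environment in an orthonormal basis {|i>_E} gives Kraus operators K_i = <i|_E U |0>_E.
Number of Kraus operators = dim(H_env) = d_env
= 5

5


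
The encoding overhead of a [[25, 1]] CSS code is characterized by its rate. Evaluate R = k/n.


Code rate R = k/n
= 1/25
= 0.0400

0.0400


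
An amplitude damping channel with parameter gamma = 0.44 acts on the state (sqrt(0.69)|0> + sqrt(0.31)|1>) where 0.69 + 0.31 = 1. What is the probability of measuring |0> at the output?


For amplitude damping with parameter gamma on state sqrt(a)|0> + sqrt(b)|1>:
alpha^2 = 0.69, beta^2 = 0.31
P(|0>) = alpha^2 + gamma * beta^2
= 0.69 + 0.44 * 0.31
= 0.69 + 0.1364
= 0.8264

0.8264


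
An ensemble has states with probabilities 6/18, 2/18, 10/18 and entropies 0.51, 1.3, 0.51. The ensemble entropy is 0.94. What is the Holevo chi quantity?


chi = S(rho) - sum_i p_i * S(rho_i)
Weighted entropy = 6/18 * 0.51 + 2/18 * 1.3 + 10/18 * 0.51
= 0.5978
chi = 0.94 - 0.5978
= 0.3422

0.3422


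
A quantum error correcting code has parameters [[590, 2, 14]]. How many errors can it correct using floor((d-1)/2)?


Code parameters: [[590, 2, 14]], distance d = 14.
Number of correctable errors = floor((d-1)/2)
= floor((14 - 1)/2)
= floor(13/2)
= 6

6


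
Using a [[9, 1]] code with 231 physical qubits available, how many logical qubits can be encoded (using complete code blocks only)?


Each code block uses 9 physical qubits for 1 logical qubit(s).
Number of complete blocks = floor(231 / 9) = 25
Logical qubits = 25 * 1
= 25

25


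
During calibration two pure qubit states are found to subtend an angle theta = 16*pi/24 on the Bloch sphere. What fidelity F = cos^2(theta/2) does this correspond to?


For states separated by angle theta on Bloch sphere:
F = cos^2(theta/2)
theta = 16*pi/24 = 2.0944
theta/2 = 1.0472
cos(theta/2) = 0.5000
F = 0.2500

0.2500


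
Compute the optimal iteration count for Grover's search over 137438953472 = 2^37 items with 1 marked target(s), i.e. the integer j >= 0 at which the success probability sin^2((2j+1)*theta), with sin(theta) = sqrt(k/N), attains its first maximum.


After j Grover iterations the success probability is P(j) = sin^2((2j+1)*theta), where sin(theta) = sqrt(k/N).
N = 2^37 = 137438953472, k = 1
sin(theta) = sqrt(k/N) = 2.697398305e-06
theta = arcsin(sqrt(k/N)) = 2.697398305e-06 rad
P(j) reaches its first maximum when (2j+1)*theta is as close as possible to pi/2, i.e. j = round(pi/(4*theta) - 1/2).
pi/(4*theta) - 1/2 = 291168.2762
(For comparison, the common estimate pi/4 * sqrt(N/k) = 291168.7762; the exact maximiser is used here.)
Optimal iterations = 291168

291168


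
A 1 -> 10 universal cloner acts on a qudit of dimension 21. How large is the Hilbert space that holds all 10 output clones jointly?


Output space = H^(tensor 10) where dim(H) = 21
dim = 21^10
= 441 (after 2 factors)
= 9261 (after 3 factors)
= 194481 (after 4 factors)
= 4084101 (after 5 factors)
= 85766121 (after 6 factors)
= 1801088541 (after 7 factors)
= 37822859361 (after 8 factors)
= 794280046581 (after 9 factors)
= 16679880978201 (after 10 factors)
= 16679880978201

16679880978201


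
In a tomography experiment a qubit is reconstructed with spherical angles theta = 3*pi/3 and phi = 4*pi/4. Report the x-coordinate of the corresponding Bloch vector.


theta = 3.1416, phi = 3.1416
r_x = sin(theta)*cos(phi) = 0.0000 * -1.0000
r_x = 0.0000

0.0000


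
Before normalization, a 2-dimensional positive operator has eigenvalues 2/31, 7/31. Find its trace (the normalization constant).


tr(M) = sum of eigenvalues
= 2/31 + 7/31
= 9/31
= 0.2903

0.2903


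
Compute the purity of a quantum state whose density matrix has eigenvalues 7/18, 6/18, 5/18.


tr(rho^2) = sum of eigenvalues squared
= (7/18)^2 + (6/18)^2 + (5/18)^2
= (49 + 36 + 25) / 324
= 110/324
= 0.3395

0.3395


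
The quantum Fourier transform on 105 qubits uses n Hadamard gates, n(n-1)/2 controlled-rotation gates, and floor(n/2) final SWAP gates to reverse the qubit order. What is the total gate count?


Hadamard gates: 105
Controlled rotations: n*(n-1)/2 = 105*104/2 = 5460
SWAP gates: floor(n/2) = floor(105/2) = 52
Total = 105 + 5460 + 52
= 5617

5617


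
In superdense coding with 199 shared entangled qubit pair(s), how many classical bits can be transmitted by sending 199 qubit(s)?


Superdense coding allows 2 classical bits per shared entangled pair.
199 pair(s) -> 2 * 199 = 398 classical bits

398


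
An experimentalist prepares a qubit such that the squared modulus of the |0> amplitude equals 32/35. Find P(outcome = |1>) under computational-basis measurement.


|alpha|^2 = 32/35 = 0.9143
|beta|^2 = 1 - 32/35 = 3/35 = 0.0857
P(|1>) = |beta|^2 = 0.0857

0.0857


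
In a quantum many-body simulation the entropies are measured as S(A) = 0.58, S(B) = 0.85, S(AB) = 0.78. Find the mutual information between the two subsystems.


I(A:B) = S(A) + S(B) - S(AB)
= 0.58 + 0.85 - 0.78
= 0.6500

0.6500


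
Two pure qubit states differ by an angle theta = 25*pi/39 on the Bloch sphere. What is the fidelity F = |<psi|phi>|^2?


For states separated by angle theta on Bloch sphere:
F = cos^2(theta/2)
theta = 25*pi/39 = 2.0138
theta/2 = 1.0069
cos(theta/2) = 0.5345
F = 0.2857

0.2857


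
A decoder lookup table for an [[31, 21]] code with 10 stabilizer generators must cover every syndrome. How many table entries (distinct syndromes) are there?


Each stabilizer generator gives a binary (+1 or -1) measurement outcome.
With 10 independent generators:
Total syndromes = 2^10
= 1024

1024


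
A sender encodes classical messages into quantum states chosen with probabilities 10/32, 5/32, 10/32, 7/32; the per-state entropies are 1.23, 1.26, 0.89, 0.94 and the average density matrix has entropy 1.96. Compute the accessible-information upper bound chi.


chi = S(rho) - sum_i p_i * S(rho_i)
Weighted entropy = 10/32 * 1.23 + 5/32 * 1.26 + 10/32 * 0.89 + 7/32 * 0.94
= 1.0650
chi = 1.96 - 1.0650
= 0.8950

0.8950


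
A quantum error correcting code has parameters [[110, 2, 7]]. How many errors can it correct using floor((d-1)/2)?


Code parameters: [[110, 2, 7]], distance d = 7.
Number of correctable errors = floor((d-1)/2)
= floor((7 - 1)/2)
= floor(6/2)
= 3

3


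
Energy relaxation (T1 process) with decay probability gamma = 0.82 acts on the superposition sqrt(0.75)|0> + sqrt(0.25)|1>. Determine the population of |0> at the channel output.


For amplitude damping with parameter gamma on state sqrt(a)|0> + sqrt(b)|1>:
alpha^2 = 0.75, beta^2 = 0.25
P(|0>) = alpha^2 + gamma * beta^2
= 0.75 + 0.82 * 0.25
= 0.75 + 0.2050
= 0.9550

0.9550


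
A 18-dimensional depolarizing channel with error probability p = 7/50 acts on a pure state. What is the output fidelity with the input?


F = (1-p) + p/d
= (1 - 0.1400) + 0.1400/18
= 0.8600 + 0.0078
= 0.8678

0.8678


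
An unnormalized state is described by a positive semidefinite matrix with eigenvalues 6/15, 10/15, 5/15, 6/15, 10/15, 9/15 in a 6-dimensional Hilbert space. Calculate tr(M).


tr(M) = sum of eigenvalues
= 6/15 + 10/15 + 5/15 + 6/15 + 10/15 + 9/15
= 46/15
= 3.0667

3.0667


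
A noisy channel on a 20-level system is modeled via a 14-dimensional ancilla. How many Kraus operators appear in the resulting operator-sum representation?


Tracing out the environment in an orthonormal basis {|i>_E} gives Kraus operators K_i = <i|_E U |0>_E.
Number of Kraus operators = dim(H_env) = d_env
= 14

14


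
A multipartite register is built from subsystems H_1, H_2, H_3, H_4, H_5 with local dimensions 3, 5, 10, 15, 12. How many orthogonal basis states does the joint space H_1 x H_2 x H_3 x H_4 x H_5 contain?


dim(H_1 x H_2 x H_3 x H_4 x H_5) = 3 * 5 * 10 * 15 * 12
= 15 * 10 * 15 * 12
= 150 * 15 * 12
= 2250 * 12
= 27000

27000


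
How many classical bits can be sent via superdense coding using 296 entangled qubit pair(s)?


Superdense coding allows 2 classical bits per shared entangled pair.
296 pair(s) -> 2 * 296 = 592 classical bits

592


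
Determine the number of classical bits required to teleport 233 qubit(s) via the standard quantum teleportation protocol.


Quantum teleportation requires 2 classical bits per qubit teleported.
233 qubit(s) -> 2 * 233 = 466 classical bits

466


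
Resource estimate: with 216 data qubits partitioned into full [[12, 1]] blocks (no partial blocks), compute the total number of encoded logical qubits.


Each code block uses 12 physical qubits for 1 logical qubit(s).
Number of complete blocks = floor(216 / 12) = 18
Logical qubits = 18 * 1
= 18

18


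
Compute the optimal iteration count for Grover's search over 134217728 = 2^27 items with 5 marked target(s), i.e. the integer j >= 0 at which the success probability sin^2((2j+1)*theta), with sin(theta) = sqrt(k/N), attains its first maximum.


After j Grover iterations the success probability is P(j) = sin^2((2j+1)*theta), where sin(theta) = sqrt(k/N).
N = 2^27 = 134217728, k = 5
sin(theta) = sqrt(k/N) = 0.0001930101111
theta = arcsin(sqrt(k/N)) = 0.0001930101123 rad
P(j) reaches its first maximum when (2j+1)*theta is as close as possible to pi/2, i.e. j = round(pi/(4*theta) - 1/2).
pi/(4*theta) - 1/2 = 4068.7073
(For comparison, the common estimate pi/4 * sqrt(N/k) = 4069.2074; the exact maximiser is used here.)
Optimal iterations = 4069

4069


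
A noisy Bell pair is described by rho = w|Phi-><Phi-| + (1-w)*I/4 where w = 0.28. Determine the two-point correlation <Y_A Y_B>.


|Phi-> = (|00> - |11>)/sqrt(2)
For the pure Bell state, <Y_A Y_B> = +1 (Bell-state Pauli correlator).
The maximally-mixed part I/4 has tr(I/4 * P tensor P) = 0 for any traceless Pauli P.
So <Y_A Y_B>_rho = w * (+1) + (1 - w) * 0
= 0.28 * (+1)
= 0.2800

0.2800


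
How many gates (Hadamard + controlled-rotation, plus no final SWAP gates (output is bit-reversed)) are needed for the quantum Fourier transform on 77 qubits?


Hadamard gates: 77
Controlled rotations: n*(n-1)/2 = 77*76/2 = 2926
SWAP gates: 0 (omitted)
Total = 77 + 2926
= 3003

3003


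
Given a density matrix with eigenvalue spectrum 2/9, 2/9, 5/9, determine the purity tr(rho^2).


tr(rho^2) = sum of eigenvalues squared
= (2/9)^2 + (2/9)^2 + (5/9)^2
= (4 + 4 + 25) / 81
= 33/81
= 0.4074

0.4074


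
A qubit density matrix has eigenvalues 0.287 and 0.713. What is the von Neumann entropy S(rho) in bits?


S = -p*log2(p) - (1-p)*log2(1-p)
p = 0.2870, 1-p = 0.7130
= -0.2870 * log2(0.2870) - 0.7130 * log2(0.7130)
= -(-0.5169) - (-0.3480)
= 0.8648

0.8648


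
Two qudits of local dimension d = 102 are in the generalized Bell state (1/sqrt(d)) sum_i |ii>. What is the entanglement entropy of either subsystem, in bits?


For a maximally entangled state in d x d:
S = log2(d) = log2(102)
= 6.6724

6.6724


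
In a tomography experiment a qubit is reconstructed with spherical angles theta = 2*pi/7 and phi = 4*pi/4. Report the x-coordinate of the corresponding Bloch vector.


theta = 0.8976, phi = 3.1416
r_x = sin(theta)*cos(phi) = 0.7818 * -1.0000
r_x = -0.7818

-0.7818


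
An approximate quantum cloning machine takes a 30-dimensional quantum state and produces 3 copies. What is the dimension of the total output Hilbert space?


Output space = H^(tensor 3) where dim(H) = 30
dim = 30^3
= 900 (after 2 factors)
= 27000 (after 3 factors)
= 27000

27000


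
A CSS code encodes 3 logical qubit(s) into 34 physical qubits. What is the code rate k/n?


Code rate R = k/n
= 3/34
= 0.0882

0.0882


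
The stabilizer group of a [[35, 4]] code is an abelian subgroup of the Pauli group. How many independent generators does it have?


For an [[n,k]] stabilizer code:
Number of stabilizer generators = n - k
= 35 - 4
= 31

31


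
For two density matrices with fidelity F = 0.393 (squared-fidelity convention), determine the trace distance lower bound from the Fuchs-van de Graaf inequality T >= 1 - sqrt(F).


Fuchs-van de Graaf (squared-fidelity convention): 1 - sqrt(F) <= T <= sqrt(1 - F).
Lower bound: T >= 1 - sqrt(F)
sqrt(F) = sqrt(0.393) = 0.6269
T >= 1 - 0.6269
T >= 0.3731

0.3731


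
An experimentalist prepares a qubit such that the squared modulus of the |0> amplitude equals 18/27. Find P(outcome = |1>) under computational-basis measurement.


|alpha|^2 = 18/27 = 0.6667
|beta|^2 = 1 - 18/27 = 9/27 = 0.3333
P(|1>) = |beta|^2 = 0.3333

0.3333


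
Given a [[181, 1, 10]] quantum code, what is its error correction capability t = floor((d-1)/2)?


Code parameters: [[181, 1, 10]], distance d = 10.
Number of correctable errors = floor((d-1)/2)
= floor((10 - 1)/2)
= floor(9/2)
= 4

4


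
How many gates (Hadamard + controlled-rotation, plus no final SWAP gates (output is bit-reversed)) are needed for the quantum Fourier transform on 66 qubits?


Hadamard gates: 66
Controlled rotations: n*(n-1)/2 = 66*65/2 = 2145
SWAP gates: 0 (omitted)
Total = 66 + 2145
= 2211

2211


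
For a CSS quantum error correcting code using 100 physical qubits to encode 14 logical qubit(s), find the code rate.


Code rate R = k/n
= 14/100
= 0.1400

0.1400


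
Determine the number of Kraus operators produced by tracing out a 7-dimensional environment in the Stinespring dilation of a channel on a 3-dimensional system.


Tracing out the environment in an orthonormal basis {|i>_E} gives Kraus operators K_i = <i|_E U |0>_E.
Number of Kraus operators = dim(H_env) = d_env
= 7

7


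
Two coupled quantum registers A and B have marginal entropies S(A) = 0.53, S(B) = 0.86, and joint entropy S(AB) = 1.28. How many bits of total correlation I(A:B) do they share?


I(A:B) = S(A) + S(B) - S(AB)
= 0.53 + 0.86 - 1.28
= 0.1100

0.1100
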